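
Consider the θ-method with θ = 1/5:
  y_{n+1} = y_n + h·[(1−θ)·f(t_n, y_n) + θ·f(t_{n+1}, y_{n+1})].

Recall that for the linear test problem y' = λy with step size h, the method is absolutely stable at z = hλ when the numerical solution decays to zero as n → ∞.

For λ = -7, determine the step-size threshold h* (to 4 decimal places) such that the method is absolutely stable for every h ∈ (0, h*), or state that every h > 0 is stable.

(-3.3333,0); λ=-7 ⇒ h* = (10/3)/7 = 0.4762.

Test eqn y'=λy, z=hλ:
  y_{n+1} = y_n + z·[4/5·y_n + 1/5·y_{n+1}] ⇒ (1 − 1/5z)y_{n+1} = (1 + 4/5z)y_n
  Hence R(z) = (1 + 4/5z)/(1 − 1/5z).

Boundary: |R(x)|=1, x<0.
x=-1.63: |R|=0.2293
R=−1: 1+4/5x = −1+1/5x ⇒ -3/5x=2 ⇒ x=2/(-3/5)=-3.3333
Confirm numerically:
  x=-2.899: |R|=0.83504 <1
  x=-2.701: |R|=0.75367 <1
  x=-1.447: |R|=0.12223 <1
  x=-3.793: |R|=1.15683 >1
  x=-3.766: |R|=1.14807 >1
  x=-3.665: |R|=1.11483 >1
So |R|<1 on (-3.3333, 0).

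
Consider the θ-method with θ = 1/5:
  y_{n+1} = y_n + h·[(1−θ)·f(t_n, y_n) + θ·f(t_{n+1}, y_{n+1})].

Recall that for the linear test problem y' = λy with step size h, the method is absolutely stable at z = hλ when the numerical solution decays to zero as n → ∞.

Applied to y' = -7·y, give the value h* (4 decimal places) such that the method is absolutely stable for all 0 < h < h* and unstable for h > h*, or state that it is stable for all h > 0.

(-3.3333,0); λ=-7 ⇒ h* = (10/3)/7 = 0.4762.

Set f=λy, z=hλ:
  y_{n+1} = y_n + z·[4/5·y_n + 1/5·y_{n+1}] ⇒ (1 − 1/5z)y_{n+1} = (1 + 4/5z)y_n
  R(z) = (1 + 4/5z)/(1 − 1/5z).

Need |R(x)|<1, x<0.
x=-0.95: |R|=0.2017
R=−1: 1+4/5x = −1+1/5x ⇒ -3/5x=2 ⇒ x=2/(-3/5)=-3.3333
Confirm numerically:
  x=-2.648: |R|=0.73117 <1
  x=-2.248: |R|=0.55077 <1
  x=-1.719: |R|=0.27921 <1
  x=-1.691: |R|=0.26364 <1
  x=-3.761: |R|=1.14644 >1
  x=-3.550: |R|=1.07602 >1
So |R|<1 on (-3.3333, 0).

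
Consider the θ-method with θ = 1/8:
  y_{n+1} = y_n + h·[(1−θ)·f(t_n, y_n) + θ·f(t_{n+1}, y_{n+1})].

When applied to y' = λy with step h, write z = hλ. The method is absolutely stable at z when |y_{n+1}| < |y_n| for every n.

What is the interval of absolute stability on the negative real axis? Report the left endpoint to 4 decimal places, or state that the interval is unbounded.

z∈(-2.6667,0).

With y'=λy (z=hλ):
  y_{n+1} = y_n + z·[7/8·y_n + 1/8·y_{n+1}] ⇒ (1 − 1/8z)y_{n+1} = (1 + 7/8z)y_n
  so R(z) = (1 + 7/8z)/(1 − 1/8z).

Find x<0 with |R(x)|<1.
x=-1.45: |R|=0.2275
R=−1: 1+7/8x = −1+1/8x ⇒ -3/4x=2 ⇒ x=2/(-3/4)=-2.6667
Confirm numerically:
  x=-2.470: |R|=0.88730 <1
  x=-2.042: |R|=0.62677 <1
  x=-1.608: |R|=0.33888 <1
  x=-1.118: |R|=0.01908 <1
  x=-2.888: |R|=1.12197 >1
  x=-2.720: |R|=1.02985 >1
Stable set (-2.6667, 0).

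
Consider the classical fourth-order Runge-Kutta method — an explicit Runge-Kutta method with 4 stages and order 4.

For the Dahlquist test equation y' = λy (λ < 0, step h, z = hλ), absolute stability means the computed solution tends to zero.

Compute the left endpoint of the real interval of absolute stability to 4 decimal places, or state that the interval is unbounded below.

left endpoint -2.7853.

With y'=λy (z=hλ):
  order 4, 4-stage ⇒ R(z)=1+z+z^2/2+z^3/6+z^4/24
  (e.g. R(-1.42)=0.28040, |R|=0.28040)

Solve |R(x)|<1 on ℝ⁻.
x=-1.42: |R|=0.2804
|R(-3.06)|=1.4996 |R(-2.82)|=1.0536 |R(-1.15)|=0.3306
Bisect:
  x_lo=-3.3068 |R|=2.1164  x_hi=-0.1797 |R|=0.8356
  mid=-1.74325 |R|=0.27807 →hi
  mid=-2.52505 |R|=0.67347 →hi
  mid=-2.91594 |R|=1.21552 →lo
  mid=-2.72049 |R|=0.90662 →hi
  mid=-2.81822 |R|=1.05079 →lo
  mid=-2.76936 |R|=0.97624 →hi
  mid=-2.79379 |R|=1.01288 →lo
  mid=-2.78157 |R|=0.99440 →hi
  mid=-2.78768 |R|=1.00360 →lo
  ...
  [-2.78539,-2.78520] ⇒ x*=-2.7853
Stable set (-2.7853, 0).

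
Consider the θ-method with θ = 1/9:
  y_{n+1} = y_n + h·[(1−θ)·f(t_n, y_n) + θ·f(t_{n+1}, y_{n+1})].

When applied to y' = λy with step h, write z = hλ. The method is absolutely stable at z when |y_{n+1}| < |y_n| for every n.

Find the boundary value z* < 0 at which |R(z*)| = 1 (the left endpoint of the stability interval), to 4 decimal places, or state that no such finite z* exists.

left endpoint -2.5714.

Set f=λy, z=hλ:
  y_{n+1} = y_n + z·[8/9·y_n + 1/9·y_{n+1}] ⇒ (1 − 1/9z)y_{n+1} = (1 + 8/9z)y_n
  so R(z) = (1 + 8/9z)/(1 − 1/9z).

Boundary: |R(x)|=1, x<0.
x=-1.55: |R|=0.3223
R=−1: 1+8/9x = −1+1/9x ⇒ -7/9x=2 ⇒ x=2/(-7/9)=-2.5714
Confirm numerically:
  x=-2.548: |R|=0.98580 <1
  x=-2.304: |R|=0.83439 <1
  x=-1.566: |R|=0.33390 <1
  x=-1.102: |R|=0.01821 <1
  x=-3.124: |R|=1.31904 >1
  x=-2.900: |R|=1.19328 >1
So |R|<1 on (-2.5714, 0).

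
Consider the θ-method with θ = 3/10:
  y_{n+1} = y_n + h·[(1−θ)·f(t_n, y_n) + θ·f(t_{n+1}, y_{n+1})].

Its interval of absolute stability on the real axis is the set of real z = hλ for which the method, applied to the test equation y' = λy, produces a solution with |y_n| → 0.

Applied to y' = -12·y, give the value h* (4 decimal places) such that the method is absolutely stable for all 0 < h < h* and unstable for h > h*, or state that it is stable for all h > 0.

(-5.0000,0); λ=-12 ⇒ h* = (5)/12 = 0.4167.

Set f=λy, z=hλ:
  y_{n+1} = y_n + z·[7/10·y_n + 3/10·y_{n+1}] ⇒ (1 − 3/10z)y_{n+1} = (1 + 7/10z)y_n
  Hence R(z) = (1 + 7/10z)/(1 − 3/10z).

Need |R(x)|<1, x<0.
x=-1.22: |R|=0.1069
R=−1: 1+7/10x = −1+3/10x ⇒ -2/5x=2 ⇒ x=2/(-2/5)=-5.0000
Confirm numerically:
  x=-4.328: |R|=0.88305 <1
  x=-4.188: |R|=0.85605 <1
  x=-2.308: |R|=0.36374 <1
  x=-5.402: |R|=1.06136 >1
  x=-5.264: |R|=1.04094 >1
  x=-5.113: |R|=1.01784 >1
So |R|<1 on (-5.0000, 0).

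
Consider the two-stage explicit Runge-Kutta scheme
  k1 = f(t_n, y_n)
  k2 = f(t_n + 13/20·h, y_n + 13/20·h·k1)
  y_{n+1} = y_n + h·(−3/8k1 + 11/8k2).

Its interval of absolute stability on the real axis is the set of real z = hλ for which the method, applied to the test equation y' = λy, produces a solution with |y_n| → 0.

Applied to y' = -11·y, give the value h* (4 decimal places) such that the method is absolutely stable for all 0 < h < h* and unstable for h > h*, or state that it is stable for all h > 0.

Test eqn y'=λy, z=hλ:
  k1=λy_n ⇒ h·k1=z·y_n;  k2=λ(1+13/20z)y_n ⇒ h·k2=z(1+13/20z)y_n
  y_{n+1}/y_n = 1 − 3/8z + 11/8z(1+13/20z) = 1 + z + 143/160z²
  so R(z) = 1 + z + 143/160z².

Need |R(x)|<1, x<0.
x=-1.48: |R|=1.4777
R=1: x+143/160x²=0 ⇒ x=−160/143=-1.1189; min R=1−1/(4·143/160)=0.7203>−1
Confirm numerically:
  x=-0.901: |R|=0.82455 <1
  x=-0.741: |R|=0.74974 <1
  x=-0.502: |R|=0.72323 <1
  x=-1.566: |R|=1.62579 >1
  x=-1.515: |R|=1.53636 >1
Stable set (-1.1189, 0).

(-1.1189,0); λ=-11 ⇒ h* = (160/143)/11 = 0.1017.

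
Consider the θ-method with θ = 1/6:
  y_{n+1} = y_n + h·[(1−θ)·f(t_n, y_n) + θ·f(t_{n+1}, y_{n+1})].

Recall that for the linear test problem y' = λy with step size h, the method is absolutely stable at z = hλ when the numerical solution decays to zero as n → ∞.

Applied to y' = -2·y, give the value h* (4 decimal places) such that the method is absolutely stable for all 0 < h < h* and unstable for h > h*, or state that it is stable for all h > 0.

(-3.0000,0); λ=-2 ⇒ h* = (3)/2 = 1.5000.

With y'=λy (z=hλ):
  y_{n+1} = y_n + z·[5/6·y_n + 1/6·y_{n+1}] ⇒ (1 − 1/6z)y_{n+1} = (1 + 5/6z)y_n
  so R(z) = (1 + 5/6z)/(1 − 1/6z).

Boundary: |R(x)|=1, x<0.
x=-1.29: |R|=0.0617
R=−1: 1+5/6x = −1+1/6x ⇒ -2/3x=2 ⇒ x=2/(-2/3)=-3.0000
Confirm numerically:
  x=-2.070: |R|=0.53903 <1
  x=-2.037: |R|=0.52072 <1
  x=-1.942: |R|=0.46714 <1
  x=-3.571: |R|=1.23864 >1
  x=-3.047: |R|=1.02078 >1
Stable set (-3.0000, 0).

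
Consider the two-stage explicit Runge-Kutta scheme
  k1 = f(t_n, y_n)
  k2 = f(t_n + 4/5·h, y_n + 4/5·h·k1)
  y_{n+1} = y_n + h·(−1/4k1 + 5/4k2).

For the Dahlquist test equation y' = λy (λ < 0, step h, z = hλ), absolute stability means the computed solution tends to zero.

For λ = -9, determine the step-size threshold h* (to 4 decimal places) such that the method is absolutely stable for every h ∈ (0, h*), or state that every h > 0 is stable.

(-1.0000,0); λ=-9 ⇒ h* = (1)/9 = 0.1111.

On y'=λy, z=hλ:
  k1=λy_n ⇒ h·k1=z·y_n;  k2=λ(1+4/5z)y_n ⇒ h·k2=z(1+4/5z)y_n
  y_{n+1}/y_n = 1 − 1/4z + 5/4z(1+4/5z) = 1 + z + z²
  Hence R(z) = 1 + z + z².

Solve |R(x)|<1 on ℝ⁻.
x=-1.22: |R|=1.2684
R=1: x+1x²=0 ⇒ x=−1=-1.0000; min R=1−1/(4·1)=0.7500>−1
Confirm numerically:
  x=-0.964: |R|=0.96530 <1
  x=-0.826: |R|=0.85628 <1
  x=-0.406: |R|=0.75884 <1
  x=-1.555: |R|=1.86302 >1
  x=-1.455: |R|=1.66203 >1
  x=-1.337: |R|=1.45057 >1
Interval (-1.0000, 0).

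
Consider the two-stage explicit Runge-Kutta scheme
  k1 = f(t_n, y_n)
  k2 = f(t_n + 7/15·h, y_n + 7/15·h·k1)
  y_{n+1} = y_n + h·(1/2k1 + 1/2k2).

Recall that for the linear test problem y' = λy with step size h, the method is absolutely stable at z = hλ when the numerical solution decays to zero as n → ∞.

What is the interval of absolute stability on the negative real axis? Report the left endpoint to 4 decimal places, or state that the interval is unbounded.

(-4.2857, 0).

On y'=λy, z=hλ:
  k1=λy_n ⇒ h·k1=z·y_n;  k2=λ(1+7/15z)y_n ⇒ h·k2=z(1+7/15z)y_n
  y_{n+1}/y_n = 1 + 1/2z + 1/2z(1+7/15z) = 1 + z + 7/30z²
  so R(z) = 1 + z + 7/30z².

Need |R(x)|<1, x<0.
x=-0.58: |R|=0.4985
R=1: x+7/30x²=0 ⇒ x=−30/7=-4.2857; min R=1−1/(4·7/30)=-0.0714>−1
Confirm numerically:
  x=-3.698: |R|=0.49288 <1
  x=-3.572: |R|=0.40514 <1
  x=-2.131: |R|=0.07140 <1
  x=-4.706: |R|=1.46150 >1
  x=-4.605: |R|=1.34307 >1
  x=-4.420: |R|=1.13849 >1
Stable set (-4.2857, 0).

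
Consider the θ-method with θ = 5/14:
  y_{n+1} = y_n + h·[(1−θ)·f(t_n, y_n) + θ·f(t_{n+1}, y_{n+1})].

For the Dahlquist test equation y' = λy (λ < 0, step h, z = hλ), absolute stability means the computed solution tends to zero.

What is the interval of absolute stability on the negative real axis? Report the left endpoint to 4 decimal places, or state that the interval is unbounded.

z∈(-7.0000,0).

Test eqn y'=λy, z=hλ:
  y_{n+1} = y_n + z·[9/14·y_n + 5/14·y_{n+1}] ⇒ (1 − 5/14z)y_{n+1} = (1 + 9/14z)y_n
  so R(z) = (1 + 9/14z)/(1 − 5/14z).

Solve |R(x)|<1 on ℝ⁻.
x=-0.45: |R|=0.6123
R=−1: 1+9/14x = −1+5/14x ⇒ -2/7x=2 ⇒ x=2/(-2/7)=-7.0000
Confirm numerically:
  x=-6.141: |R|=0.92314 <1
  x=-5.930: |R|=0.90195 <1
  x=-4.834: |R|=0.77302 <1
  x=-7.253: |R|=1.02013 >1
  x=-7.113: |R|=1.00912 >1
So |R|<1 on (-7.0000, 0).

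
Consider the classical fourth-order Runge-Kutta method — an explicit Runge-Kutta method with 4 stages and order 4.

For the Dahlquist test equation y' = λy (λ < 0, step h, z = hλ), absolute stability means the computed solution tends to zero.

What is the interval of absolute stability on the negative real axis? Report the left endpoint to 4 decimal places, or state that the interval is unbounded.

On y'=λy, z=hλ:
  order 4, 4-stage ⇒ R(z)=1+z+z^2/2+z^3/6+z^4/24
  (e.g. R(-1.4)=0.28273, |R|=0.28273)

Need |R(x)|<1, x<0.
x=-1.4: |R|=0.2827
|R(-2.26)|=0.4569 |R(-2.25)|=0.4507 |R(-1.86)|=0.2960
Bisect:
  x_lo=-3.4615 |R|=2.5990  x_hi=-0.3533 |R|=0.7024
  mid=-1.90744 |R|=0.30664 →hi
  mid=-2.68449 |R|=0.85836 →hi
  mid=-3.07302 |R|=1.52783 →lo
  mid=-2.87875 |R|=1.15030 →lo
  mid=-2.78162 |R|=0.99448 →hi
  mid=-2.83019 |R|=1.06983 →lo
  mid=-2.80591 |R|=1.03152 →lo
  ...
  [-2.78542,-2.78523] ⇒ x*=-2.7853
Interval (-2.7853, 0).

(-2.7853, 0).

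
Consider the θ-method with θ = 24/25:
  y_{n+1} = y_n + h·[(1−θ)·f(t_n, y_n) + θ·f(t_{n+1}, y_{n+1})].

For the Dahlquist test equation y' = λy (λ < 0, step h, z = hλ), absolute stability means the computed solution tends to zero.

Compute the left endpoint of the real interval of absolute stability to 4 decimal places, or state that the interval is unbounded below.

interval (−∞, 0).

Set f=λy, z=hλ:
  y_{n+1} = y_n + z·[1/25·y_n + 24/25·y_{n+1}] ⇒ (1 − 24/25z)y_{n+1} = (1 + 1/25z)y_n
  ⇒ R(z) = (1 + 1/25z)/(1 − 24/25z).

Boundary: |R(x)|=1, x<0.
x=-0.57: |R|=0.6316
x=-2: |R|=0.3151
x=-10: |R|=0.0566
x=-100: |R|=0.0309
θ=24/25≥1/2 ⇒ |1+1/25x|<|1−24/25x| ∀x<0 ⇒ unbounded interval.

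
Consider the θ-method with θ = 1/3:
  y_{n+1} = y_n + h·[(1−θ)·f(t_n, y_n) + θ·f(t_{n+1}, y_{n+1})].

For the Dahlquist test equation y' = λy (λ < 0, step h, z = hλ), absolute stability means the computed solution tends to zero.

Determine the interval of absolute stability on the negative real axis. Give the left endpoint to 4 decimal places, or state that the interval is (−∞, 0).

Test eqn y'=λy, z=hλ:
  y_{n+1} = y_n + z·[2/3·y_n + 1/3·y_{n+1}] ⇒ (1 − 1/3z)y_{n+1} = (1 + 2/3z)y_n
  R(z) = (1 + 2/3z)/(1 − 1/3z).

Boundary: |R(x)|=1, x<0.
x=-1.78: |R|=0.1172
R=−1: 1+2/3x = −1+1/3x ⇒ -1/3x=2 ⇒ x=2/(-1/3)=-6.0000
Confirm numerically:
  x=-5.140: |R|=0.89435 <1
  x=-5.062: |R|=0.88365 <1
  x=-4.684: |R|=0.82874 <1
  x=-4.507: |R|=0.80112 <1
  x=-6.578: |R|=1.06035 >1
  x=-6.083: |R|=1.00914 >1
Stable set (-6.0000, 0).

(-6.0000, 0).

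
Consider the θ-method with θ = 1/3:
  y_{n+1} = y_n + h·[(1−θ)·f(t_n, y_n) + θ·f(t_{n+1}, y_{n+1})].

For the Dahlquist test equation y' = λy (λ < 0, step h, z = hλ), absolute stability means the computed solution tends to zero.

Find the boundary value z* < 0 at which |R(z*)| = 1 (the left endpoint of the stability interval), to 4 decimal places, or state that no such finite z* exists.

Test eqn y'=λy, z=hλ:
  y_{n+1} = y_n + z·[2/3·y_n + 1/3·y_{n+1}] ⇒ (1 − 1/3z)y_{n+1} = (1 + 2/3z)y_n
  ⇒ R(z) = (1 + 2/3z)/(1 − 1/3z).

Boundary: |R(x)|=1, x<0.
x=-1.44: |R|=0.0270
R=−1: 1+2/3x = −1+1/3x ⇒ -1/3x=2 ⇒ x=2/(-1/3)=-6.0000
Confirm numerically:
  x=-5.067: |R|=0.88434 <1
  x=-4.148: |R|=0.74091 <1
  x=-3.571: |R|=0.63035 <1
  x=-6.478: |R|=1.05043 >1
  x=-6.373: |R|=1.03980 >1
Interval (-6.0000, 0).

z* = -6.0000.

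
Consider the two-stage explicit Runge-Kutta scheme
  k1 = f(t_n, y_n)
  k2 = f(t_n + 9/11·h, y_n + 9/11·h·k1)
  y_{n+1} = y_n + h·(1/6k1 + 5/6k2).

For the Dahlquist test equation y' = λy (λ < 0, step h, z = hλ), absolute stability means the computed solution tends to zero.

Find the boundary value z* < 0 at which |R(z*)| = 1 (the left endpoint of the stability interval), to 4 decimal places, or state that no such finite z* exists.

On y'=λy, z=hλ:
  k1=λy_n ⇒ h·k1=z·y_n;  k2=λ(1+9/11z)y_n ⇒ h·k2=z(1+9/11z)y_n
  y_{n+1}/y_n = 1 + 1/6z + 5/6z(1+9/11z) = 1 + z + 15/22z²
  R(z) = 1 + z + 15/22z².

Solve |R(x)|<1 on ℝ⁻.
x=-0.78: |R|=0.6348
R=1: x+15/22x²=0 ⇒ x=−22/15=-1.4667; min R=1−1/(4·15/22)=0.6333>−1
Confirm numerically:
  x=-1.313: |R|=0.86243 <1
  x=-1.098: |R|=0.72400 <1
  x=-0.704: |R|=0.63392 <1
  x=-1.677: |R|=1.24050 >1
  x=-1.498: |R|=1.03200 >1
Interval (-1.4667, 0).

z* = -1.4667.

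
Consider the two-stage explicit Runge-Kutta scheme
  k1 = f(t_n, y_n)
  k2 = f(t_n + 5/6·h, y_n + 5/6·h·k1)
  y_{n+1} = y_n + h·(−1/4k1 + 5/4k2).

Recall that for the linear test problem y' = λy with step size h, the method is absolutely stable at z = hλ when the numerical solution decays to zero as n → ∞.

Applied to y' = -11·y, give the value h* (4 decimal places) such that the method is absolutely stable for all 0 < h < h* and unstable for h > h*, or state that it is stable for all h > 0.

With y'=λy (z=hλ):
  k1=λy_n ⇒ h·k1=z·y_n;  k2=λ(1+5/6z)y_n ⇒ h·k2=z(1+5/6z)y_n
  y_{n+1}/y_n = 1 − 1/4z + 5/4z(1+5/6z) = 1 + z + 25/24z²
  R(z) = 1 + z + 25/24z².

Need |R(x)|<1, x<0.
x=-1.58: |R|=2.0204
R=1: x+25/24x²=0 ⇒ x=−24/25=-0.9600; min R=1−1/(4·25/24)=0.7600>−1
Confirm numerically:
  x=-0.925: |R|=0.96628 <1
  x=-0.887: |R|=0.93255 <1
  x=-0.725: |R|=0.82253 <1
  x=-1.501: |R|=1.84588 >1
  x=-1.246: |R|=1.37120 >1
  x=-1.080: |R|=1.13500 >1
Stable set (-0.9600, 0).

(-0.9600,0); λ=-11 ⇒ h* = (24/25)/11 = 0.0873.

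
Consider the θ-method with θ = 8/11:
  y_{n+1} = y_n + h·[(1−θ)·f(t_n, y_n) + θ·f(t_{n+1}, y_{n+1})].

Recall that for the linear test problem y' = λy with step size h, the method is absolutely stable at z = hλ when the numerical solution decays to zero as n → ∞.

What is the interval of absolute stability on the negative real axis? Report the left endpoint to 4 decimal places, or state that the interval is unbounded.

Test eqn y'=λy, z=hλ:
  y_{n+1} = y_n + z·[3/11·y_n + 8/11·y_{n+1}] ⇒ (1 − 8/11z)y_{n+1} = (1 + 3/11z)y_n
  ⇒ R(z) = (1 + 3/11z)/(1 − 8/11z).

Find x<0 with |R(x)|<1.
x=-0.84: |R|=0.4786
x=-2: |R|=0.1852
x=-10: |R|=0.2088
x=-100: |R|=0.3564
θ=8/11≥1/2 ⇒ |1+3/11x|<|1−8/11x| ∀x<0 ⇒ unbounded interval.

(−∞, 0) — no finite endpoint.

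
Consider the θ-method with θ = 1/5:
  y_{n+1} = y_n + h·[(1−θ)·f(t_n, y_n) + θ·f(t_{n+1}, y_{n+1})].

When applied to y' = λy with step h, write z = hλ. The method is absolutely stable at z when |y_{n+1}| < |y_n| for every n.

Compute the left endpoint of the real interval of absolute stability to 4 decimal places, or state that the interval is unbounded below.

Test eqn y'=λy, z=hλ:
  y_{n+1} = y_n + z·[4/5·y_n + 1/5·y_{n+1}] ⇒ (1 − 1/5z)y_{n+1} = (1 + 4/5z)y_n
  so R(z) = (1 + 4/5z)/(1 − 1/5z).

Solve |R(x)|<1 on ℝ⁻.
x=-1: |R|=0.1667
R=−1: 1+4/5x = −1+1/5x ⇒ -3/5x=2 ⇒ x=2/(-3/5)=-3.3333
Confirm numerically:
  x=-2.813: |R|=0.80020 <1
  x=-2.612: |R|=0.71571 <1
  x=-2.112: |R|=0.48481 <1
  x=-1.641: |R|=0.23551 <1
  x=-3.711: |R|=1.13007 >1
  x=-3.524: |R|=1.06710 >1
  x=-3.510: |R|=1.06228 >1
Stable set (-3.3333, 0).

z* = -3.3333.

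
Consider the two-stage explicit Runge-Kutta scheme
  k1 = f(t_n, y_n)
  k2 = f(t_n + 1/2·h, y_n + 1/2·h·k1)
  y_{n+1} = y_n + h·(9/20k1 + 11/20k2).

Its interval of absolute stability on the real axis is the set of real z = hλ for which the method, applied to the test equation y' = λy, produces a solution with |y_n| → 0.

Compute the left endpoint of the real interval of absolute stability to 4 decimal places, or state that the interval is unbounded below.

left endpoint -3.6364.

Test eqn y'=λy, z=hλ:
  k1=λy_n ⇒ h·k1=z·y_n;  k2=λ(1+1/2z)y_n ⇒ h·k2=z(1+1/2z)y_n
  y_{n+1}/y_n = 1 + 9/20z + 11/20z(1+1/2z) = 1 + z + 11/40z²
  R(z) = 1 + z + 11/40z².

Need |R(x)|<1, x<0.
x=-0.7: |R|=0.4348
R=1: x+11/40x²=0 ⇒ x=−40/11=-3.6364; min R=1−1/(4·11/40)=0.0909>−1
Confirm numerically:
  x=-2.852: |R|=0.38482 <1
  x=-2.192: |R|=0.12934 <1
  x=-1.997: |R|=0.09970 <1
  x=-4.134: |R|=1.56574 >1
  x=-3.837: |R|=1.21171 >1
  x=-3.716: |R|=1.08138 >1
Interval (-3.6364, 0).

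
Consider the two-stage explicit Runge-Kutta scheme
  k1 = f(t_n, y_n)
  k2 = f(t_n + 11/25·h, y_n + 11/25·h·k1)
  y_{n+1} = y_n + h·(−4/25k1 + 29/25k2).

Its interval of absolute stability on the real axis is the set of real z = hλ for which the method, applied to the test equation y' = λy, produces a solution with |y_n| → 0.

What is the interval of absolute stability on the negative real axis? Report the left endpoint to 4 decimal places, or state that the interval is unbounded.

Test eqn y'=λy, z=hλ:
  k1=λy_n ⇒ h·k1=z·y_n;  k2=λ(1+11/25z)y_n ⇒ h·k2=z(1+11/25z)y_n
  y_{n+1}/y_n = 1 − 4/25z + 29/25z(1+11/25z) = 1 + z + 319/625z²
  Hence R(z) = 1 + z + 319/625z².

Find x<0 with |R(x)|<1.
x=-0.61: |R|=0.5799
R=1: x+319/625x²=0 ⇒ x=−625/319=-1.9592; min R=1−1/(4·319/625)=0.5102>−1
Confirm numerically:
  x=-1.910: |R|=0.95199 <1
  x=-1.870: |R|=0.91482 <1
  x=-1.622: |R|=0.72080 <1
  x=-1.027: |R|=0.51133 <1
  x=-2.429: |R|=1.58238 >1
  x=-2.353: |R|=1.47289 >1
  x=-2.240: |R|=1.32098 >1
Stable set (-1.9592, 0).

(-1.9592, 0).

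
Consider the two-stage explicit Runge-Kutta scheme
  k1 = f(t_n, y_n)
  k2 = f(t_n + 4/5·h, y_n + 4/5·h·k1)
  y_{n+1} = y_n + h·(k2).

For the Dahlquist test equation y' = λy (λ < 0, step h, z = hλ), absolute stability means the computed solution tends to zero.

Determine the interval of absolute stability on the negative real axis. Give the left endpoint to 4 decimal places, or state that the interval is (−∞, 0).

z∈(-1.2500,0).

On y'=λy, z=hλ:
  k1=λy_n ⇒ h·k1=z·y_n;  k2=λ(1+4/5z)y_n ⇒ h·k2=z(1+4/5z)y_n
  y_{n+1}/y_n = 1 + z(1+4/5z) = 1 + z + 4/5z²
  R(z) = 1 + z + 4/5z².

Need |R(x)|<1, x<0.
x=-1.07: |R|=0.8459
R=1: x+4/5x²=0 ⇒ x=−5/4=-1.2500; min R=1−1/(4·4/5)=0.6875>−1
Confirm numerically:
  x=-0.815: |R|=0.71638 <1
  x=-0.811: |R|=0.71518 <1
  x=-0.583: |R|=0.68891 <1
  x=-0.552: |R|=0.69176 <1
  x=-1.802: |R|=1.79576 >1
  x=-1.273: |R|=1.02342 >1
So |R|<1 on (-1.2500, 0).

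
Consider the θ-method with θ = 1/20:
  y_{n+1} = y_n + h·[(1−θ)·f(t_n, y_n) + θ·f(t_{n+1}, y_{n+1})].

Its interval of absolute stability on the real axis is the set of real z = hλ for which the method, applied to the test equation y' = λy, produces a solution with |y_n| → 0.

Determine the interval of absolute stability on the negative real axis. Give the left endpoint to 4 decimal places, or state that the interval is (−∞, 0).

(-2.2222, 0).

On y'=λy, z=hλ:
  y_{n+1} = y_n + z·[19/20·y_n + 1/20·y_{n+1}] ⇒ (1 − 1/20z)y_{n+1} = (1 + 19/20z)y_n
  Hence R(z) = (1 + 19/20z)/(1 − 1/20z).

Need |R(x)|<1, x<0.
x=-0.82: |R|=0.2123
R=−1: 1+19/20x = −1+1/20x ⇒ -9/10x=2 ⇒ x=2/(-9/10)=-2.2222
Confirm numerically:
  x=-1.887: |R|=0.72431 <1
  x=-1.465: |R|=0.36501 <1
  x=-1.133: |R|=0.07226 <1
  x=-1.049: |R|=0.00328 <1
  x=-2.615: |R|=1.31262 >1
  x=-2.613: |R|=1.31106 >1
  x=-2.420: |R|=1.15879 >1
Interval (-2.2222, 0).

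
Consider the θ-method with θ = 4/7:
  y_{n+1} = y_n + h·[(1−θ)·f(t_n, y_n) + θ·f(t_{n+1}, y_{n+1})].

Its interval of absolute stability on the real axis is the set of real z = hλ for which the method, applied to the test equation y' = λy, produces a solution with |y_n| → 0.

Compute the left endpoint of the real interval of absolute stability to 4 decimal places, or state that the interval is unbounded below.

With y'=λy (z=hλ):
  y_{n+1} = y_n + z·[3/7·y_n + 4/7·y_{n+1}] ⇒ (1 − 4/7z)y_{n+1} = (1 + 3/7z)y_n
  ⇒ R(z) = (1 + 3/7z)/(1 − 4/7z).

Boundary: |R(x)|=1, x<0.
x=-0.79: |R|=0.4557
x=-2: |R|=0.0667
x=-10: |R|=0.4894
x=-100: |R|=0.7199
θ=4/7≥1/2 ⇒ |1+3/7x|<|1−4/7x| ∀x<0 ⇒ interval (−∞,0).

unbounded; (−∞, 0).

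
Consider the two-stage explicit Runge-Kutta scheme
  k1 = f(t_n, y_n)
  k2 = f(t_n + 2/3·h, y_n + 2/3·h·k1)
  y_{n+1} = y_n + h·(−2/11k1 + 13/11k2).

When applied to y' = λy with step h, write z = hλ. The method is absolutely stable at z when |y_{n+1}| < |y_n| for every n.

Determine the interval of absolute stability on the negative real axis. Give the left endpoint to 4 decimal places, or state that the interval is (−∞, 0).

z∈(-1.2692,0).

With y'=λy (z=hλ):
  k1=λy_n ⇒ h·k1=z·y_n;  k2=λ(1+2/3z)y_n ⇒ h·k2=z(1+2/3z)y_n
  y_{n+1}/y_n = 1 − 2/11z + 13/11z(1+2/3z) = 1 + z + 26/33z²
  Hence R(z) = 1 + z + 26/33z².

Solve |R(x)|<1 on ℝ⁻.
x=-0.83: |R|=0.7128
R=1: x+26/33x²=0 ⇒ x=−33/26=-1.2692; min R=1−1/(4·26/33)=0.6827>−1
Confirm numerically:
  x=-1.128: |R|=0.87448 <1
  x=-1.025: |R|=0.80277 <1
  x=-0.841: |R|=0.71625 <1
  x=-1.823: |R|=1.79538 >1
  x=-1.367: |R|=1.10530 >1
So |R|<1 on (-1.2692, 0).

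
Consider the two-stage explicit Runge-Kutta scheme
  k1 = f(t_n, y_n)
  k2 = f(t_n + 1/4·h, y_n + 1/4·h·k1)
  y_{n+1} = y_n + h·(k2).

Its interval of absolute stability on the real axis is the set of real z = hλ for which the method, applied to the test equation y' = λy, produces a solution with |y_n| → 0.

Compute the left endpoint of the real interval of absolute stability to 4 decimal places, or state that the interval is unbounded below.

Test eqn y'=λy, z=hλ:
  k1=λy_n ⇒ h·k1=z·y_n;  k2=λ(1+1/4z)y_n ⇒ h·k2=z(1+1/4z)y_n
  y_{n+1}/y_n = 1 + z(1+1/4z) = 1 + z + 1/4z²
  R(z) = 1 + z + 1/4z².

Find x<0 with |R(x)|<1.
x=-0.75: |R|=0.3906
R=1: x+1/4x²=0 ⇒ x=−4=-4.0000; min R=1−1/(4·1/4)=0.0000>−1
Confirm numerically:
  x=-3.495: |R|=0.55876 <1
  x=-3.251: |R|=0.39125 <1
  x=-2.909: |R|=0.20657 <1
  x=-2.389: |R|=0.03783 <1
  x=-4.588: |R|=1.67444 >1
  x=-4.393: |R|=1.43161 >1
  x=-4.344: |R|=1.37358 >1
Stable set (-4.0000, 0).

left endpoint -4.0000.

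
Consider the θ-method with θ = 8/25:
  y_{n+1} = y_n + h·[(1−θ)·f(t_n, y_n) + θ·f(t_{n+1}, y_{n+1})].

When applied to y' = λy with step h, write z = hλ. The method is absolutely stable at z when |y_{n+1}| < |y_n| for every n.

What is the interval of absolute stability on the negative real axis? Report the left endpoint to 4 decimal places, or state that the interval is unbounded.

(-5.5556, 0).

With y'=λy (z=hλ):
  y_{n+1} = y_n + z·[17/25·y_n + 8/25·y_{n+1}] ⇒ (1 − 8/25z)y_{n+1} = (1 + 17/25z)y_n
  R(z) = (1 + 17/25z)/(1 − 8/25z).

Solve |R(x)|<1 on ℝ⁻.
x=-0.59: |R|=0.5037
R=−1: 1+17/25x = −1+8/25x ⇒ -9/25x=2 ⇒ x=2/(-9/25)=-5.5556
Confirm numerically:
  x=-4.996: |R|=0.92248 <1
  x=-4.532: |R|=0.84961 <1
  x=-3.064: |R|=0.54710 <1
  x=-2.757: |R|=0.46474 <1
  x=-5.995: |R|=1.05421 >1
  x=-5.882: |R|=1.04077 >1
  x=-5.876: |R|=1.04005 >1
So |R|<1 on (-5.5556, 0).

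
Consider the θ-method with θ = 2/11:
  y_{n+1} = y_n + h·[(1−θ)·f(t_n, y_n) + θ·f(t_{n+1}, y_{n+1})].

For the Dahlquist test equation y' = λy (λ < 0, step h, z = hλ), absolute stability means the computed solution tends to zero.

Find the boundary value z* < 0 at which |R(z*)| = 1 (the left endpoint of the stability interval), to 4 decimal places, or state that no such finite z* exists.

z* = -3.1429.

Set f=λy, z=hλ:
  y_{n+1} = y_n + z·[9/11·y_n + 2/11·y_{n+1}] ⇒ (1 − 2/11z)y_{n+1} = (1 + 9/11z)y_n
  R(z) = (1 + 9/11z)/(1 − 2/11z).

Find x<0 with |R(x)|<1.
x=-0.5: |R|=0.5417
R=−1: 1+9/11x = −1+2/11x ⇒ -7/11x=2 ⇒ x=2/(-7/11)=-3.1429
Confirm numerically:
  x=-2.201: |R|=0.57194 <1
  x=-2.167: |R|=0.55452 <1
  x=-2.126: |R|=0.53331 <1
  x=-3.451: |R|=1.12049 >1
  x=-3.382: |R|=1.09424 >1
Stable set (-3.1429, 0).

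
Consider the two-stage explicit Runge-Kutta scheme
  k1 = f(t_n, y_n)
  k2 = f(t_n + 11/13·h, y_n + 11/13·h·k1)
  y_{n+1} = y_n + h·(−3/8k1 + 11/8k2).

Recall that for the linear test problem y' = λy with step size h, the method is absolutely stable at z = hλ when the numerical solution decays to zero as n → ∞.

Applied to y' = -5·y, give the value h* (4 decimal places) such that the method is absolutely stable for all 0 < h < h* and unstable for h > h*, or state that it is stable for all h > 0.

(-0.8595,0); λ=-5 ⇒ h* = (104/121)/5 = 0.1719.

On y'=λy, z=hλ:
  k1=λy_n ⇒ h·k1=z·y_n;  k2=λ(1+11/13z)y_n ⇒ h·k2=z(1+11/13z)y_n
  y_{n+1}/y_n = 1 − 3/8z + 11/8z(1+11/13z) = 1 + z + 121/104z²
  R(z) = 1 + z + 121/104z².

Find x<0 with |R(x)|<1.
x=-1.45: |R|=1.9962
R=1: x+121/104x²=0 ⇒ x=−104/121=-0.8595; min R=1−1/(4·121/104)=0.7851>−1
Confirm numerically:
  x=-0.647: |R|=0.84004 <1
  x=-0.536: |R|=0.79826 <1
  x=-0.444: |R|=0.78536 <1
  x=-0.380: |R|=0.78800 <1
  x=-1.321: |R|=1.70929 >1
  x=-1.309: |R|=1.68457 >1
So |R|<1 on (-0.8595, 0).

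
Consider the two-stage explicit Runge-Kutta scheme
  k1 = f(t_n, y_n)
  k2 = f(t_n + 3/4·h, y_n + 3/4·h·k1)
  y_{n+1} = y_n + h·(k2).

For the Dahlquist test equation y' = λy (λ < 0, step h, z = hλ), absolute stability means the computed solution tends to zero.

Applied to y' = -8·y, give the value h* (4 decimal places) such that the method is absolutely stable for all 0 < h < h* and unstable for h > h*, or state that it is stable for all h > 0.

With y'=λy (z=hλ):
  k1=λy_n ⇒ h·k1=z·y_n;  k2=λ(1+3/4z)y_n ⇒ h·k2=z(1+3/4z)y_n
  y_{n+1}/y_n = 1 + z(1+3/4z) = 1 + z + 3/4z²
  Hence R(z) = 1 + z + 3/4z².

Find x<0 with |R(x)|<1.
x=-1.17: |R|=0.8567
R=1: x+3/4x²=0 ⇒ x=−4/3=-1.3333; min R=1−1/(4·3/4)=0.6667>−1
Confirm numerically:
  x=-0.966: |R|=0.73387 <1
  x=-0.955: |R|=0.72902 <1
  x=-0.947: |R|=0.72561 <1
  x=-1.744: |R|=1.53715 >1
  x=-1.619: |R|=1.34687 >1
So |R|<1 on (-1.3333, 0).

(-1.3333,0); λ=-8 ⇒ h* = (4/3)/8 = 0.1667.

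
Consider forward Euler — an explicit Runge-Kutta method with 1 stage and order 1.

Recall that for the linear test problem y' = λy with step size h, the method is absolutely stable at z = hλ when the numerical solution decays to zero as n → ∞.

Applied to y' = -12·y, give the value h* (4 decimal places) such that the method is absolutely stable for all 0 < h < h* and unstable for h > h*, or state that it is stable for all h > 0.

(-2.0000,0); λ=-12 ⇒ h* = 0.1667.

Set f=λy, z=hλ:
  order 1, 1-stage ⇒ R(z)=1+z
  (e.g. R(-1.65)=-0.65000, |R|=0.65000)

Solve |R(x)|<1 on ℝ⁻.
x=-1.65: |R|=0.6500
|R(-2.29)|=1.2900 |R(-0.97)|=0.0300 |R(-0.66)|=0.3400
Bisect:
  x_lo=-2.3892 |R|=1.3892  x_hi=-0.3700 |R|=0.6300
  mid=-1.37957 |R|=0.37957 →hi
  mid=-1.88437 |R|=0.88437 →hi
  mid=-2.13677 |R|=1.13677 →lo
  mid=-2.01057 |R|=1.01057 →lo
  mid=-1.94747 |R|=0.94747 →hi
  mid=-1.97902 |R|=0.97902 →hi
  mid=-1.99480 |R|=0.99480 →hi
  ...
  [-2.00010,-1.99997] ⇒ x*=-2.0000
So |R|<1 on (-2.0000, 0).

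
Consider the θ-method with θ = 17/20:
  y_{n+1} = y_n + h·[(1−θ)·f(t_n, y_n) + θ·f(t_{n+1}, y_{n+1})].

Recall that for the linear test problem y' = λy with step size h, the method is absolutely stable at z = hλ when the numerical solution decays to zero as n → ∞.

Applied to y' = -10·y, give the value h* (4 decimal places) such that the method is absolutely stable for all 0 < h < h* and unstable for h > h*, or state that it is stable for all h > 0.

unbounded; (−∞, 0). Any h>0 works for λ=-10.

Test eqn y'=λy, z=hλ:
  y_{n+1} = y_n + z·[3/20·y_n + 17/20·y_{n+1}] ⇒ (1 − 17/20z)y_{n+1} = (1 + 3/20z)y_n
  ⇒ R(z) = (1 + 3/20z)/(1 − 17/20z).

Boundary: |R(x)|=1, x<0.
x=-1.5: |R|=0.3407
x=-2: |R|=0.2593
x=-10: |R|=0.0526
x=-100: |R|=0.1628
θ=17/20≥1/2 ⇒ |1+3/20x|<|1−17/20x| ∀x<0 ⇒ interval (−∞,0).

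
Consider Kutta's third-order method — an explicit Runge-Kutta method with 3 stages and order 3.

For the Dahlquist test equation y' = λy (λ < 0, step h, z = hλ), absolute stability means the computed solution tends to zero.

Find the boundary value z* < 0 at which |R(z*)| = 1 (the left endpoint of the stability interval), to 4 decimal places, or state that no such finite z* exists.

Set f=λy, z=hλ:
  order 3, 3-stage ⇒ R(z)=1+z+z^2/2+z^3/6
  (e.g. R(-0.58)=0.55568, |R|=0.55568)

Boundary: |R(x)|=1, x<0.
x=-0.58: |R|=0.5557
|R(-2.72)|=1.3747 |R(-2.37)|=0.7802 |R(-1.78)|=0.1358
Bisect:
  x_lo=-2.9765 |R|=1.9419  x_hi=-0.3730 |R|=0.6879
  mid=-1.67476 |R|=0.05525 →hi
  mid=-2.32565 |R|=0.71777 →hi
  mid=-2.65110 |R|=1.24240 →lo
  mid=-2.48838 |R|=0.96038 →hi
  mid=-2.56974 |R|=1.09620 →lo
  mid=-2.52906 |R|=1.02702 →lo
  mid=-2.50872 |R|=0.99339 →hi
  mid=-2.51889 |R|=1.01013 →lo
  mid=-2.51380 |R|=1.00174 →lo
  mid=-2.51126 |R|=0.99756 →hi
  ...
  [-2.51285,-2.51269] ⇒ x*=-2.5127
So |R|<1 on (-2.5127, 0).

z* = -2.5127.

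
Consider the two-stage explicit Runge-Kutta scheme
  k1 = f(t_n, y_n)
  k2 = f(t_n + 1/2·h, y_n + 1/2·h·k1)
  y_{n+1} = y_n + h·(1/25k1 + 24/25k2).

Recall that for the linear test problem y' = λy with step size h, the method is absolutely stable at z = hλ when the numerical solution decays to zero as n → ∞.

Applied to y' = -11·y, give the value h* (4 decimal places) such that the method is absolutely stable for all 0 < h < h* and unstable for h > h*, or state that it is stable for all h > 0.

With y'=λy (z=hλ):
  k1=λy_n ⇒ h·k1=z·y_n;  k2=λ(1+1/2z)y_n ⇒ h·k2=z(1+1/2z)y_n
  y_{n+1}/y_n = 1 + 1/25z + 24/25z(1+1/2z) = 1 + z + 12/25z²
  ⇒ R(z) = 1 + z + 12/25z².

Boundary: |R(x)|=1, x<0.
x=-1.03: |R|=0.4792
R=1: x+12/25x²=0 ⇒ x=−25/12=-2.0833; min R=1−1/(4·12/25)=0.4792>−1
Confirm numerically:
  x=-1.900: |R|=0.83280 <1
  x=-1.324: |R|=0.51743 <1
  x=-1.171: |R|=0.48720 <1
  x=-1.094: |R|=0.48048 <1
  x=-2.586: |R|=1.62395 >1
  x=-2.250: |R|=1.18000 >1
Stable set (-2.0833, 0).

(-2.0833,0); λ=-11 ⇒ h* = (25/12)/11 = 0.1894.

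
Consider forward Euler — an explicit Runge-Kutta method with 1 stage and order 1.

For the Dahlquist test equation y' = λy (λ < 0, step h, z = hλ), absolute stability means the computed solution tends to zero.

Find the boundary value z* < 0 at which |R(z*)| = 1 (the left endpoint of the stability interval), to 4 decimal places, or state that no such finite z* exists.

left endpoint -2.0000.

With y'=λy (z=hλ):
  order 1, 1-stage ⇒ R(z)=1+z
  (e.g. R(-0.69)=0.31000, |R|=0.31000)

Find x<0 with |R(x)|<1.
x=-0.69: |R|=0.3100
|R(-2.24)|=1.2400 |R(-2.14)|=1.1400 |R(-1.19)|=0.1900
Bisect:
  x_lo=-2.3626 |R|=1.3626  x_hi=-0.0764 |R|=0.9236
  mid=-1.21949 |R|=0.21949 →hi
  mid=-1.79106 |R|=0.79106 →hi
  mid=-2.07685 |R|=1.07685 →lo
  mid=-1.93396 |R|=0.93396 →hi
  mid=-2.00540 |R|=1.00540 →lo
  mid=-1.96968 |R|=0.96968 →hi
  mid=-1.98754 |R|=0.98754 →hi
  ...
  [-2.00010,-1.99996] ⇒ x*=-2.0000
Interval (-2.0000, 0).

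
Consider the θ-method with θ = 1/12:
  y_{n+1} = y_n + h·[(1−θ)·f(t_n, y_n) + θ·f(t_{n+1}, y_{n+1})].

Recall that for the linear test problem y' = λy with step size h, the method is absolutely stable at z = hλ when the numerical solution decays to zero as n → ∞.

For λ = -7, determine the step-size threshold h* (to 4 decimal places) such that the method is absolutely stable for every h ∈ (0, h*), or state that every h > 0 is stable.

Set f=λy, z=hλ:
  y_{n+1} = y_n + z·[11/12·y_n + 1/12·y_{n+1}] ⇒ (1 − 1/12z)y_{n+1} = (1 + 11/12z)y_n
  ⇒ R(z) = (1 + 11/12z)/(1 − 1/12z).

Find x<0 with |R(x)|<1.
x=-1.27: |R|=0.1485
R=−1: 1+11/12x = −1+1/12x ⇒ -5/6x=2 ⇒ x=2/(-5/6)=-2.4000
Confirm numerically:
  x=-1.615: |R|=0.42343 <1
  x=-1.576: |R|=0.39305 <1
  x=-1.153: |R|=0.05193 <1
  x=-2.811: |R|=1.27750 >1
  x=-2.499: |R|=1.06828 >1
Stable set (-2.4000, 0).

(-2.4000,0); λ=-7 ⇒ h* = (12/5)/7 = 0.3429.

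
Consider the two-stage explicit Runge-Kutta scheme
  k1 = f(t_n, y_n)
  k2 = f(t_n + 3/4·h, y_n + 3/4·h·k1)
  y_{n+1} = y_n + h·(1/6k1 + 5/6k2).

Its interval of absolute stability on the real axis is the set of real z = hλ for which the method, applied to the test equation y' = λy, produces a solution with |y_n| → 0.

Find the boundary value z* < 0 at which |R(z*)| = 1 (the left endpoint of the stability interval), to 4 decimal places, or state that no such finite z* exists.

z* = -1.6000.

With y'=λy (z=hλ):
  k1=λy_n ⇒ h·k1=z·y_n;  k2=λ(1+3/4z)y_n ⇒ h·k2=z(1+3/4z)y_n
  y_{n+1}/y_n = 1 + 1/6z + 5/6z(1+3/4z) = 1 + z + 5/8z²
  R(z) = 1 + z + 5/8z².

Boundary: |R(x)|=1, x<0.
x=-1.02: |R|=0.6302
R=1: x+5/8x²=0 ⇒ x=−8/5=-1.6000; min R=1−1/(4·5/8)=0.6000>−1
Confirm numerically:
  x=-1.206: |R|=0.70302 <1
  x=-0.949: |R|=0.61388 <1
  x=-0.853: |R|=0.60176 <1
  x=-2.139: |R|=1.72058 >1
  x=-2.004: |R|=1.50601 >1
So |R|<1 on (-1.6000, 0).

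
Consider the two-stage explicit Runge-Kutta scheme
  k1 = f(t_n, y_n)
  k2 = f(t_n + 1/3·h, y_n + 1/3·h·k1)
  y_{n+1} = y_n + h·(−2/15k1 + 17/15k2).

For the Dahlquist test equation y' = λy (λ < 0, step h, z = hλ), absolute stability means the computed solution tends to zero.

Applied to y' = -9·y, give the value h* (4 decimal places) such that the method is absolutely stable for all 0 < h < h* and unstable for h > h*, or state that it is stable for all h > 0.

On y'=λy, z=hλ:
  k1=λy_n ⇒ h·k1=z·y_n;  k2=λ(1+1/3z)y_n ⇒ h·k2=z(1+1/3z)y_n
  y_{n+1}/y_n = 1 − 2/15z + 17/15z(1+1/3z) = 1 + z + 17/45z²
  so R(z) = 1 + z + 17/45z².

Need |R(x)|<1, x<0.
x=-1.17: |R|=0.3471
R=1: x+17/45x²=0 ⇒ x=−45/17=-2.6471; min R=1−1/(4·17/45)=0.3382>−1
Confirm numerically:
  x=-2.026: |R|=0.52466 <1
  x=-1.361: |R|=0.33877 <1
  x=-1.198: |R|=0.34419 <1
  x=-3.097: |R|=1.52642 >1
  x=-2.911: |R|=1.29026 >1
  x=-2.828: |R|=1.19331 >1
Stable set (-2.6471, 0).

(-2.6471,0); λ=-9 ⇒ h* = (45/17)/9 = 0.2941.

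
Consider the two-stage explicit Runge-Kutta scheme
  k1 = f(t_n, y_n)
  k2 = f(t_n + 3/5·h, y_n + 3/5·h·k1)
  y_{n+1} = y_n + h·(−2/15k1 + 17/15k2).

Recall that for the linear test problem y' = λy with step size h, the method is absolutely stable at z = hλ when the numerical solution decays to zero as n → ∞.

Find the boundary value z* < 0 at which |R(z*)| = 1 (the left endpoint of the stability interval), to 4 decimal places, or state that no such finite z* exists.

Test eqn y'=λy, z=hλ:
  k1=λy_n ⇒ h·k1=z·y_n;  k2=λ(1+3/5z)y_n ⇒ h·k2=z(1+3/5z)y_n
  y_{n+1}/y_n = 1 − 2/15z + 17/15z(1+3/5z) = 1 + z + 17/25z²
  ⇒ R(z) = 1 + z + 17/25z².

Solve |R(x)|<1 on ℝ⁻.
x=-1.49: |R|=1.0197
R=1: x+17/25x²=0 ⇒ x=−25/17=-1.4706; min R=1−1/(4·17/25)=0.6324>−1
Confirm numerically:
  x=-0.869: |R|=0.64451 <1
  x=-0.842: |R|=0.64010 <1
  x=-0.694: |R|=0.63351 <1
  x=-2.069: |R|=1.84192 >1
  x=-1.526: |R|=1.05750 >1
So |R|<1 on (-1.4706, 0).

left endpoint -1.4706.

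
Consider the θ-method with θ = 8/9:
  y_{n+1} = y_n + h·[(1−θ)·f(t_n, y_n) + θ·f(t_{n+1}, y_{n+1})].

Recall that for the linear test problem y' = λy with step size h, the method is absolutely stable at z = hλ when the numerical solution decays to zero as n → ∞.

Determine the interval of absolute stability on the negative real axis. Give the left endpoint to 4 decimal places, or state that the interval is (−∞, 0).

(−∞, 0) — no finite endpoint.

With y'=λy (z=hλ):
  y_{n+1} = y_n + z·[1/9·y_n + 8/9·y_{n+1}] ⇒ (1 − 8/9z)y_{n+1} = (1 + 1/9z)y_n
  so R(z) = (1 + 1/9z)/(1 − 8/9z).

Solve |R(x)|<1 on ℝ⁻.
x=-0.9: |R|=0.5000
x=-2: |R|=0.2800
x=-10: |R|=0.0112
x=-100: |R|=0.1125
θ=8/9≥1/2 ⇒ |1+1/9x|<|1−8/9x| ∀x<0 ⇒ interval (−∞,0).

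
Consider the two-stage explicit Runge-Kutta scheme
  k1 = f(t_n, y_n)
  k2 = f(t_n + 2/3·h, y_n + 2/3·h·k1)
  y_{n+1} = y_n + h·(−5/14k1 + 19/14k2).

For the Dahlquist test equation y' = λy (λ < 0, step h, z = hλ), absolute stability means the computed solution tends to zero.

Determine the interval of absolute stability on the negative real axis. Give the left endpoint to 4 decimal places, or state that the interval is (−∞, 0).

With y'=λy (z=hλ):
  k1=λy_n ⇒ h·k1=z·y_n;  k2=λ(1+2/3z)y_n ⇒ h·k2=z(1+2/3z)y_n
  y_{n+1}/y_n = 1 − 5/14z + 19/14z(1+2/3z) = 1 + z + 19/21z²
  R(z) = 1 + z + 19/21z².

Boundary: |R(x)|=1, x<0.
x=-0.65: |R|=0.7323
R=1: x+19/21x²=0 ⇒ x=−21/19=-1.1053; min R=1−1/(4·19/21)=0.7237>−1
Confirm numerically:
  x=-1.051: |R|=0.94840 <1
  x=-0.924: |R|=0.84846 <1
  x=-0.800: |R|=0.77905 <1
  x=-1.499: |R|=1.53400 >1
  x=-1.433: |R|=1.42492 >1
So |R|<1 on (-1.1053, 0).

z∈(-1.1053,0).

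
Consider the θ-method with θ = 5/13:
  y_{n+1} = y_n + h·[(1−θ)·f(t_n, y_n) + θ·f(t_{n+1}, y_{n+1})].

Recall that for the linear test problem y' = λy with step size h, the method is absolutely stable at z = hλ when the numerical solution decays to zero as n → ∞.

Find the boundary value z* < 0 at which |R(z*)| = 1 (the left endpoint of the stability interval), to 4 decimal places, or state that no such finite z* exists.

left endpoint -8.6667.

Test eqn y'=λy, z=hλ:
  y_{n+1} = y_n + z·[8/13·y_n + 5/13·y_{n+1}] ⇒ (1 − 5/13z)y_{n+1} = (1 + 8/13z)y_n
  so R(z) = (1 + 8/13z)/(1 − 5/13z).

Boundary: |R(x)|=1, x<0.
x=-0.56: |R|=0.5392
R=−1: 1+8/13x = −1+5/13x ⇒ -3/13x=2 ⇒ x=2/(-3/13)=-8.6667
Confirm numerically:
  x=-8.597: |R|=0.99627 <1
  x=-4.057: |R|=0.58453 <1
  x=-3.792: |R|=0.54243 <1
  x=-9.044: |R|=1.01944 >1
  x=-8.805: |R|=1.00728 >1
So |R|<1 on (-8.6667, 0).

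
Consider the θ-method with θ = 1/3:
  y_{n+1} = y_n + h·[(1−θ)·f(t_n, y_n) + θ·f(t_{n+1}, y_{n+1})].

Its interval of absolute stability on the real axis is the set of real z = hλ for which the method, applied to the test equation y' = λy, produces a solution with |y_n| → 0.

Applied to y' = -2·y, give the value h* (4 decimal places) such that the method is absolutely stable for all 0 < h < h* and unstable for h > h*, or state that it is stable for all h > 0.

(-6.0000,0); λ=-2 ⇒ h* = (6)/2 = 3.0000.

Set f=λy, z=hλ:
  y_{n+1} = y_n + z·[2/3·y_n + 1/3·y_{n+1}] ⇒ (1 − 1/3z)y_{n+1} = (1 + 2/3z)y_n
  Hence R(z) = (1 + 2/3z)/(1 − 1/3z).

Solve |R(x)|<1 on ℝ⁻.
x=-1.75: |R|=0.1053
R=−1: 1+2/3x = −1+1/3x ⇒ -1/3x=2 ⇒ x=2/(-1/3)=-6.0000
Confirm numerically:
  x=-4.910: |R|=0.86220 <1
  x=-4.489: |R|=0.79824 <1
  x=-3.148: |R|=0.53611 <1
  x=-6.275: |R|=1.02965 >1
  x=-6.257: |R|=1.02776 >1
  x=-6.069: |R|=1.00761 >1
Interval (-6.0000, 0).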